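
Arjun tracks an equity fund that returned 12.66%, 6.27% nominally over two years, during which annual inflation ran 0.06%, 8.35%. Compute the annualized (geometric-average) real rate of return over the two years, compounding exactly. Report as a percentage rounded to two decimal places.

Nominal growth factor = 1.1266 × 1.0627 = 1.19723782
Price-level growth factor = 1.0006 × 1.0835 = 1.08415010
Real growth factor = 1.19723782 / 1.08415010 = 1.10431002
Annualized real rate = 1.10431002^(1/2) − 1 = 5.0862% → 5.09%.

5.09%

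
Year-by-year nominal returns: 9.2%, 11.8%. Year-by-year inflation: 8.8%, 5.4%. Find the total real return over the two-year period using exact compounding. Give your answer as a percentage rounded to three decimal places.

Compound the nominal returns: 1.0920 × 1.1180 = 1.220856.
Compound inflation: 1.0880 × 1.0540 = 1.146752.
Deflate: 1.220856 / 1.146752 = 1.064621.
Total real return = 1.064621 − 1 → 6.462%.

6.462%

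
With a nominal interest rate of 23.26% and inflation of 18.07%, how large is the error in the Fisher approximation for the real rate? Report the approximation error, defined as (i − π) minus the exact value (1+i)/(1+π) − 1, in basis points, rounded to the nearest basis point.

Approximate: r ≈ 23.260% − 18.070% = 5.1900%
Exact: (1 + 0.2326)/(1 + 0.1807) − 1 = 4.3957%
Error = 5.1900% − 4.3957% = 0.7943% → 79 basis points.

79 basis points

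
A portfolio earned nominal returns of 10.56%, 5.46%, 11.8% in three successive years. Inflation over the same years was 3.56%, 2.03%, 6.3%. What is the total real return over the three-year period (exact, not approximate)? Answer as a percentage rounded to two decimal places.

16.06%

Nominal growth factor = 1.1056 × 1.0546 × 1.1180 = 1.303550
Price-level growth factor = 1.0356 × 1.0203 × 1.0630 = 1.123190
Real growth factor = 1.303550 / 1.123190 = 1.160578
Total real return = 1.160578 − 1 → 16.06%.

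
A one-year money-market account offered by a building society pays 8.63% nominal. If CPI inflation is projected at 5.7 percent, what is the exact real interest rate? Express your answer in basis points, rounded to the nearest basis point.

277 basis points

By the Fisher identity, 1 + r = (1 + i)/(1 + π).
1 + r = 1.08630 / 1.05700 = 1.027720
r = 1.027720 − 1 = 2.7720%, i.e. 277 basis points.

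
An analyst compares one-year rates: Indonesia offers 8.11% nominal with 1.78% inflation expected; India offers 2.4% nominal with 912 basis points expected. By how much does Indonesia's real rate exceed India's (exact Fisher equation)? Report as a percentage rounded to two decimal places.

12.38%

Indonesia: (1 + 0.0811)/(1 + 0.0178) − 1 = 6.2193%
India: (1 + 0.0240)/(1 + 0.0912) − 1 = -6.1584%
Differential = 6.2193% − (-6.1584%) = 12.3777% → 12.38%.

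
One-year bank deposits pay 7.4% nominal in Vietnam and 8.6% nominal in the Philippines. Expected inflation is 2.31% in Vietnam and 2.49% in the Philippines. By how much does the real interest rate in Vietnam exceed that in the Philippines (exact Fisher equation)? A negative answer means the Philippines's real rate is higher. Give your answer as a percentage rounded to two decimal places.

Vietnam: (1 + 0.0740)/(1 + 0.0231) − 1 = 4.9751%
The Philippines: (1 + 0.0860)/(1 + 0.0249) − 1 = 5.9616%
Differential = 4.9751% − 5.9616% = -0.9865% → -0.99%.

-0.99%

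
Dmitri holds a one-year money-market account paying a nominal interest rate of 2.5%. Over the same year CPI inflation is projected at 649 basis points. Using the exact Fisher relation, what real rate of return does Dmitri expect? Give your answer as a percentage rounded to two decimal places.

-3.75%

By the Fisher relation, 1 + r = (1 + i)/(1 + π).
1 + r = 1.02500 / 1.06490 = 0.962532
r = 0.962532 − 1 = -3.7468%, i.e. -3.75%.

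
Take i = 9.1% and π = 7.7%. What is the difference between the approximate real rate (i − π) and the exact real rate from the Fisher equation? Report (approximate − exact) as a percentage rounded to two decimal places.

Approximate: r ≈ 9.100% − 7.700% = 1.4000%
Exact: (1 + 0.0910)/(1 + 0.0770) − 1 = 1.2999%
Error = 1.4000% − 1.2999% = 0.1001% → 0.10%.

0.10%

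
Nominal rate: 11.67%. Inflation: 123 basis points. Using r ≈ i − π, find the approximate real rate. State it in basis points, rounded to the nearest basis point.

1044 basis points

r ≈ i − π = 11.67% − 1.23% = 1044 basis points.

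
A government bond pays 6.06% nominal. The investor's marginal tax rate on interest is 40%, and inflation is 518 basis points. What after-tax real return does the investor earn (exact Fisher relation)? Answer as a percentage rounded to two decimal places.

-1.47%

After-tax nominal return = 6.06% × (1 − 0.4) = 3.6360%.
1 + r = 1.03636 / 1.05180 = 0.985320
After-tax real rate = 0.985320 − 1 → -1.47%.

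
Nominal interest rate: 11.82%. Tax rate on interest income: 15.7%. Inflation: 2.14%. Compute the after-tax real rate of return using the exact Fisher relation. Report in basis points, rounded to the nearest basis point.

After-tax nominal return = 11.82% × (1 − 0.157) = 9.96426%.
1 + r = 1.0996426 / 1.02140 = 1.076603
After-tax real rate = 1.076603 − 1 → 766 basis points.

766 basis points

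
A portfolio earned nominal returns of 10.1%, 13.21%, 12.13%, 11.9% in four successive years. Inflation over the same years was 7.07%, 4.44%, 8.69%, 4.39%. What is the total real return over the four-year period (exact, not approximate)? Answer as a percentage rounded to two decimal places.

Compound the nominal returns: 1.1010 × 1.1321 × 1.1213 × 1.1190 = 1.563954.
Compound inflation: 1.0707 × 1.0444 × 1.0869 × 1.0439 = 1.268771.
Deflate: 1.563954 / 1.268771 = 1.232653.
Total real return = 1.232653 − 1 → 23.27%.

23.27%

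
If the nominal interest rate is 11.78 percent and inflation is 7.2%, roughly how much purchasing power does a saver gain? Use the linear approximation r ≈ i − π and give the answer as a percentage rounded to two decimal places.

4.58%

r ≈ i − π = 11.78% − 7.2% = 4.58%.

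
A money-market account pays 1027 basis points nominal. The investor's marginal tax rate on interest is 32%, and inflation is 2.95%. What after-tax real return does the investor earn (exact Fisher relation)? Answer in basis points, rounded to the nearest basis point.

After-tax nominal return = 10.27% × (1 − 0.32) = 6.9836%.
1 + r = 1.069836 / 1.02950 = 1.039180
After-tax real rate = 1.039180 − 1 → 392 basis points.

392 basis points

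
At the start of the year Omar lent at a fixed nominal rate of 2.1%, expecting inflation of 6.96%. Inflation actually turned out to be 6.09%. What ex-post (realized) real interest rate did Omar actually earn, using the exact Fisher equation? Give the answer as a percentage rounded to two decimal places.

-3.76%

Ex-post: (1 + 0.0210)/(1 + 0.0609) − 1 = -3.7610%
So the realized real rate is -3.76%.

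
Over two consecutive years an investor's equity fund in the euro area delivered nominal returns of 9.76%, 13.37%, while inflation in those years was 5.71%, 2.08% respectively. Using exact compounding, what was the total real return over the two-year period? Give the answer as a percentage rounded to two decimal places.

15.31%

Nominal growth factor = 1.0976 × 1.1337 = 1.244349
Price-level growth factor = 1.0571 × 1.0208 = 1.079088
Real growth factor = 1.244349 / 1.079088 = 1.153149
Total real return = 1.153149 − 1 → 15.31%.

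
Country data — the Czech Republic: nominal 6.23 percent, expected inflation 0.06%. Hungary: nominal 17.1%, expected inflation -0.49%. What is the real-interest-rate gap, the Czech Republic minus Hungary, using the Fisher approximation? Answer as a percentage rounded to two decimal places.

The Czech Republic: 6.23% − 0.06% = 6.170%
Hungary: 17.1% − (-0.49%) = 17.590%
Differential = -11.420% → -11.42%.

-11.42%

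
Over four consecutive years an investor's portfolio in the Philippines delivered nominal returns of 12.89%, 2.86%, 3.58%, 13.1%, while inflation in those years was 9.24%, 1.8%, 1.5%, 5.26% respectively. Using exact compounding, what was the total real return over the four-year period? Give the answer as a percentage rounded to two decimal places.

14.49%

Compound the nominal returns: 1.1289 × 1.0286 × 1.0358 × 1.1310 = 1.360318.
Compound inflation: 1.0924 × 1.0180 × 1.0150 × 1.0526 = 1.188116.
Deflate: 1.360318 / 1.188116 = 1.144937.
Total real return = 1.144937 − 1 → 14.49%.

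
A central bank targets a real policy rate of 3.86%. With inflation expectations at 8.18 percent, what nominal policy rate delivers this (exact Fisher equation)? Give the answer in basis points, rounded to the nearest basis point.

(1 + i) = (1 + r)(1 + π) = 1.03860 × 1.08180 = 1.12355748
i = 1.12355748 − 1, so the required nominal rate is 1236 basis points.

1236 basis points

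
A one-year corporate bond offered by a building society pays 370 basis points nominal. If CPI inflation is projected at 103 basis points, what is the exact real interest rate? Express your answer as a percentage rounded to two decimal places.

By the Fisher equation, 1 + r = (1 + i)/(1 + π).
1 + r = 1.03700 / 1.01030 = 1.026428
r = 1.026428 − 1 = 2.6428%, i.e. 2.64%.

2.64%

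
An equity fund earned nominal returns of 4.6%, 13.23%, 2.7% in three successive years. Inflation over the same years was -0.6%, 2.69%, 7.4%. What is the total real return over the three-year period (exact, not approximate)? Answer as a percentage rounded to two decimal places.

10.95%

Nominal growth factor = 1.0460 × 1.1323 × 1.0270 = 1.216364
Price-level growth factor = 0.9940 × 1.0269 × 1.0740 = 1.096273
Real growth factor = 1.216364 / 1.096273 = 1.109545
Total real return = 1.109545 − 1 → 10.95%.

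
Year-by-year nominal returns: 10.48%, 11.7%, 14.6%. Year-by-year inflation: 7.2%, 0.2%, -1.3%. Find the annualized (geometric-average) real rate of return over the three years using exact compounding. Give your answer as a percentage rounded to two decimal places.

10.08%

Compound the nominal returns: 1.1048 × 1.1170 × 1.1460 = 1.41423459.
Compound inflation: 1.0720 × 1.0020 × 0.9870 = 1.06018013.
Deflate: 1.41423459 / 1.06018013 = 1.33395690.
Annualized real rate = 1.33395690^(1/3) − 1 = 10.0814% → 10.08%.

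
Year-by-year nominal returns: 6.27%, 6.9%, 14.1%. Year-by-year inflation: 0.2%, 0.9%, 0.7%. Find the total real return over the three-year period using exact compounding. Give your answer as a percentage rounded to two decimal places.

Compound the nominal returns: 1.0627 × 1.0690 × 1.1410 = 1.296206.
Compound inflation: 1.0020 × 1.0090 × 1.0070 = 1.018095.
Deflate: 1.296206 / 1.018095 = 1.273168.
Total real return = 1.273168 − 1 → 27.32%.

27.32%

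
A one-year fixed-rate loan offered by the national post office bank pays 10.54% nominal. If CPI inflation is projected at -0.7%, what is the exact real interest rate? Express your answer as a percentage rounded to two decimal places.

1 + r = 1.10540 / 0.99300 = 1.113192
r = 1.113192 − 1 = 11.3192%, i.e. 11.32%.

11.32%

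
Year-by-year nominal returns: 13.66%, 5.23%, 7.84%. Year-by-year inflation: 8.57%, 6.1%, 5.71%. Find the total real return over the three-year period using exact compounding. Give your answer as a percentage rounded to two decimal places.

Nominal growth factor = 1.1366 × 1.0523 × 1.0784 = 1.289814
Price-level growth factor = 1.0857 × 1.0610 × 1.0571 = 1.217703
Real growth factor = 1.289814 / 1.217703 = 1.059219
Total real return = 1.059219 − 1 → 5.92%.

5.92%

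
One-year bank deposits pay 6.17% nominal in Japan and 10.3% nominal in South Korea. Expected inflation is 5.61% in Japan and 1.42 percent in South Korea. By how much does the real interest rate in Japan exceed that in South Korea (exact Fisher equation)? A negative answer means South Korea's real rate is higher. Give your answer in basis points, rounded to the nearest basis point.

-823 basis points

Japan: (1 + 0.0617)/(1 + 0.0561) − 1 = 0.5303%
South Korea: (1 + 0.1030)/(1 + 0.0142) − 1 = 8.7557%
Differential = 0.5303% − 8.7557% = -8.2254% → -823 basis points.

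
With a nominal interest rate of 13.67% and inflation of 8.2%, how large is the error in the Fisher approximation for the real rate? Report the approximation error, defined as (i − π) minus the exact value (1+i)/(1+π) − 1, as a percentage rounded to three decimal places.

0.415%

Approximate: r ≈ 13.670% − 8.200% = 5.4700%
Exact: (1 + 0.1367)/(1 + 0.0820) − 1 = 5.05545%
Error = 5.4700% − 5.05545% = 0.41455% → 0.415%.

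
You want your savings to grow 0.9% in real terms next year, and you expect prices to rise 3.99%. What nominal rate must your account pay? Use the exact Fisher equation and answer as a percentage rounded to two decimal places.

(1 + i) = (1 + r)(1 + π) = 1.00900 × 1.03990 = 1.0492591
i = 1.0492591 − 1, so the required nominal rate is 4.93%.

4.93%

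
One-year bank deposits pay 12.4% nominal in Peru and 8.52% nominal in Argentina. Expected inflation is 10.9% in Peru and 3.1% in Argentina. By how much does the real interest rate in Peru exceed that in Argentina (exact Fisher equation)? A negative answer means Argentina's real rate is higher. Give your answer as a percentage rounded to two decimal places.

-3.90%

Peru: (1 + 0.1240)/(1 + 0.1090) − 1 = 1.3526%
Argentina: (1 + 0.0852)/(1 + 0.0310) − 1 = 5.2570%
Differential = 1.3526% − 5.2570% = -3.9045% → -3.90%.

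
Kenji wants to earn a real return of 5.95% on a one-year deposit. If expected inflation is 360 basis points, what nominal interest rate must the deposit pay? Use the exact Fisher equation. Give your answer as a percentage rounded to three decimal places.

(1 + i) = (1 + r)(1 + π) = 1.05950 × 1.03600 = 1.097642
i = 1.097642 − 1, so the required nominal rate is 9.764%.

9.764%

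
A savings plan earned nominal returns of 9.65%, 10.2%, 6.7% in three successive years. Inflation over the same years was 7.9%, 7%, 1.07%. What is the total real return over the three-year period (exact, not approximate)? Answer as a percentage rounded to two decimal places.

Compound the nominal returns: 1.0965 × 1.1020 × 1.0670 = 1.289302.
Compound inflation: 1.0790 × 1.0700 × 1.0107 = 1.166883.
Deflate: 1.289302 / 1.166883 = 1.104911.
Total real return = 1.104911 − 1 → 10.49%.

10.49%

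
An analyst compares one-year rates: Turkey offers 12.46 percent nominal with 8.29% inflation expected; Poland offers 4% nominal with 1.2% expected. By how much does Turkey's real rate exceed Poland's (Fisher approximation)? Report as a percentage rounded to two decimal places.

Turkey: 12.46% − 8.29% = 4.170%
Poland: 4% − 1.2% = 2.800%
Differential = 1.370% → 1.37%.

1.37%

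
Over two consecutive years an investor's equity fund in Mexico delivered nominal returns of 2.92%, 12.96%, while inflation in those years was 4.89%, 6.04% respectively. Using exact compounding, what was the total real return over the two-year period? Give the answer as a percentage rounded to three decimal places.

Compound the nominal returns: 1.0292 × 1.1296 = 1.162584.
Compound inflation: 1.0489 × 1.0604 = 1.112254.
Deflate: 1.162584 / 1.112254 = 1.045251.
Total real return = 1.045251 − 1 → 4.525%.

4.525%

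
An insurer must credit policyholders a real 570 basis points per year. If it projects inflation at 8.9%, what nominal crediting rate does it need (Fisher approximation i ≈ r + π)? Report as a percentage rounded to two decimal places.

14.60%

i ≈ r + π = 5.7% + 8.9% = 14.60%.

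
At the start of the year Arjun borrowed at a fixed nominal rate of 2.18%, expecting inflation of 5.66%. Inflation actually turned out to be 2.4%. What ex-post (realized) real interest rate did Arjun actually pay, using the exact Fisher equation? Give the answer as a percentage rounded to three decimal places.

Ex-post: (1 + 0.0218)/(1 + 0.0240) − 1 = -0.2148%
So the realized real rate is -0.215%.

-0.215%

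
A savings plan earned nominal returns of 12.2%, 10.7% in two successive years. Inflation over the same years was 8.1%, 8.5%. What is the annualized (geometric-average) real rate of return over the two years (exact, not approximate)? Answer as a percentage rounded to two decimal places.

Nominal growth factor = 1.1220 × 1.1070 = 1.24205400
Price-level growth factor = 1.0810 × 1.0850 = 1.17288500
Real growth factor = 1.24205400 / 1.17288500 = 1.05897339
Annualized real rate = 1.05897339^(1/2) − 1 = 2.9064% → 2.91%.

2.91%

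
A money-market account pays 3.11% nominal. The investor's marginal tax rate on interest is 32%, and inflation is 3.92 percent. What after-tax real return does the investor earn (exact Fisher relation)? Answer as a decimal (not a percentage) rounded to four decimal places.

-0.0174

After-tax nominal return = 3.11% × (1 − 0.32) = 2.1148%.
1 + r = 1.021148 / 1.03920 = 0.982629
After-tax real rate = 0.982629 − 1 → -0.0174.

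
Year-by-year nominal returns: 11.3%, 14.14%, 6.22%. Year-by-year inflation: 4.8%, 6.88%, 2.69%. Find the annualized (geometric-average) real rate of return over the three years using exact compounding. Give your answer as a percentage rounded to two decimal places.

5.47%

Nominal growth factor = 1.1130 × 1.1414 × 1.0622 = 1.34939572
Price-level growth factor = 1.0480 × 1.0688 × 1.0269 = 1.15023315
Real growth factor = 1.34939572 / 1.15023315 = 1.17314974
Annualized real rate = 1.17314974^(1/3) − 1 = 5.4673% → 5.47%.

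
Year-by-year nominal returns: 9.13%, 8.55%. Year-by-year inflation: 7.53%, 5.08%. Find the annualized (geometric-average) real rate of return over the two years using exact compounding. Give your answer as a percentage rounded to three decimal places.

2.391%

Compound the nominal returns: 1.0913 × 1.0855 = 1.18460615.
Compound inflation: 1.0753 × 1.0508 = 1.12992524.
Deflate: 1.18460615 / 1.12992524 = 1.04839339.
Annualized real rate = 1.04839339^(1/2) − 1 = 2.3911% → 2.391%.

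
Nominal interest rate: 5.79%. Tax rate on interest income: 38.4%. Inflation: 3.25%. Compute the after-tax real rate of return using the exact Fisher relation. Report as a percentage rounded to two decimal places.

0.31%

After-tax nominal return = 5.79% × (1 − 0.384) = 3.56664%.
1 + r = 1.0356664 / 1.03250 = 1.003067
After-tax real rate = 1.003067 − 1 → 0.31%.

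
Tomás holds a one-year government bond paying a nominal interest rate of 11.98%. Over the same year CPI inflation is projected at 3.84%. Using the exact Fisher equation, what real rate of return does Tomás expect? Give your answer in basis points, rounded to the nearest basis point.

By the Fisher equation, 1 + r = (1 + i)/(1 + π).
1 + r = 1.11980 / 1.03840 = 1.078390
r = 1.078390 − 1 = 7.8390%, i.e. 784 basis points.

784 basis points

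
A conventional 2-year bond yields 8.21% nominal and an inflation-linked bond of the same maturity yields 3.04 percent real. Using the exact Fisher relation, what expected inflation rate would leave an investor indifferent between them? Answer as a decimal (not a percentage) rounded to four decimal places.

(1 + π) = (1 + i)/(1 + r) = 1.08210 / 1.03040 = 1.050175
Break-even inflation = 1.050175 − 1 → 0.0502.

0.0502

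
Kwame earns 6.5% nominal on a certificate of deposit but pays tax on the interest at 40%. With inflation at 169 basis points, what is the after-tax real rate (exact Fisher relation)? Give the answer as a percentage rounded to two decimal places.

2.17%

After-tax nominal return = 6.5% × (1 − 0.4) = 3.9000%.
1 + r = 1.03900 / 1.01690 = 1.021733
After-tax real rate = 1.021733 − 1 → 2.17%.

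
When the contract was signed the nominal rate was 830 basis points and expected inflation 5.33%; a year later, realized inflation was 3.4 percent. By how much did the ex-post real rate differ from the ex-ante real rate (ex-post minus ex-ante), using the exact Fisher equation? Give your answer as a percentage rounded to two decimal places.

Ex-ante: (1 + 0.0830)/(1 + 0.0533) − 1 = 2.8197%
Ex-post: (1 + 0.0830)/(1 + 0.0340) − 1 = 4.7389%
Difference (ex-post − ex-ante) = 1.9192% → 1.92%.

1.92%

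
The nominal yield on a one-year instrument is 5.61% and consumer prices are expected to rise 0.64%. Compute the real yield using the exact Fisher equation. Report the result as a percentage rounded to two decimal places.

4.94%

1 + r = 1.05610 / 1.00640 = 1.049384
r = 1.049384 − 1 = 4.9384%, i.e. 4.94%.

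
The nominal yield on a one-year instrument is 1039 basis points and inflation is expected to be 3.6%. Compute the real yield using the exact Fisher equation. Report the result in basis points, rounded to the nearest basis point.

1 + r = 1.10390 / 1.03600 = 1.065541
r = 1.065541 − 1 = 6.5541%, i.e. 655 basis points.

655 basis points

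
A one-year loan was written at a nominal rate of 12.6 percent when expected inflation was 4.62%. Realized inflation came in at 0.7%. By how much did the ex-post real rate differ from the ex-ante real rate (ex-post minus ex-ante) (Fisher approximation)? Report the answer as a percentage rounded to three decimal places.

3.920%

Ex-ante: 12.6% − 4.62% = 7.980%
Ex-post: 12.6% − 0.7% = 11.900%
Difference (ex-post − ex-ante) = 3.9200% → 3.920%.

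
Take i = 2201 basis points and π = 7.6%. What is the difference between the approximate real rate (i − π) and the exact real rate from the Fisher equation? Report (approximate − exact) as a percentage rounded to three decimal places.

1.018%

Approximate: r ≈ 22.010% − 7.600% = 14.4100%
Exact: (1 + 0.2201)/(1 + 0.0760) − 1 = 13.3922%
Error = 14.4100% − 13.3922% = 1.0178% → 1.018%.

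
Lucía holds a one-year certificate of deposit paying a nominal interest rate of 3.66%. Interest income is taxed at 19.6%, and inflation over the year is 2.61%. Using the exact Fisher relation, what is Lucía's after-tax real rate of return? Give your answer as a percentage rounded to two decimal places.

0.32%

After-tax nominal return = 3.66% × (1 − 0.196) = 2.94264%.
1 + r = 1.0294264 / 1.02610 = 1.003242
After-tax real rate = 1.003242 − 1 → 0.32%.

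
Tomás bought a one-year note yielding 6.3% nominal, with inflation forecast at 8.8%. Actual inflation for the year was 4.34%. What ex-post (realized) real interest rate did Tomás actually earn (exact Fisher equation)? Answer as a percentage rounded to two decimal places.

1.88%

Ex-post: (1 + 0.0630)/(1 + 0.0434) − 1 = 1.8785%
So the realized real rate is 1.88%.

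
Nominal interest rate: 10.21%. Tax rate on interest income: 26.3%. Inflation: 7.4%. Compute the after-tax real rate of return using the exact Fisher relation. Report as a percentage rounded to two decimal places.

0.12%

After-tax nominal return = 10.21% × (1 − 0.263) = 7.52477%.
1 + r = 1.0752477 / 1.07400 = 1.001162
After-tax real rate = 1.001162 − 1 → 0.12%.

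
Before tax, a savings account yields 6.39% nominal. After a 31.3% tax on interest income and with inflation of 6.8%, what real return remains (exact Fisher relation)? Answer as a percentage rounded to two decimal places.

-2.26%

After-tax nominal return = 6.39% × (1 − 0.313) = 4.38993%.
1 + r = 1.0438993 / 1.06800 = 0.977434
After-tax real rate = 0.977434 − 1 → -2.26%.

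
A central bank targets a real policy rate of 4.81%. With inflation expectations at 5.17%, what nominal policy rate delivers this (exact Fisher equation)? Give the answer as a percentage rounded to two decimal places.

(1 + i) = (1 + r)(1 + π) = 1.04810 × 1.05170 = 1.10228677
i = 1.10228677 − 1, so the required nominal rate is 10.23%.

10.23%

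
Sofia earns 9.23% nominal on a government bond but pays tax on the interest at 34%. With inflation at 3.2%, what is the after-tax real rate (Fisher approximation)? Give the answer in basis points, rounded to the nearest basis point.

After-tax nominal return = 9.23% × (1 − 0.34) = 6.0918%.
r ≈ 6.0918% − 3.2% → 289 basis points.

289 basis points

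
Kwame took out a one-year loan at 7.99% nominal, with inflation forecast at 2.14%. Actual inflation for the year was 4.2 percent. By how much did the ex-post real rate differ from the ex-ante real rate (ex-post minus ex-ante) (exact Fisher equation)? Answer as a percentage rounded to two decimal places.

-2.09%

Ex-ante: (1 + 0.0799)/(1 + 0.0214) − 1 = 5.7274%
Ex-post: (1 + 0.0799)/(1 + 0.0420) − 1 = 3.6372%
Difference (ex-post − ex-ante) = -2.0902% → -2.09%.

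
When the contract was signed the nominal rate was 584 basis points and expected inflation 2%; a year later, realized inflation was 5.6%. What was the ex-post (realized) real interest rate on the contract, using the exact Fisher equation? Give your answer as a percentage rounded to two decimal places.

0.23%

Ex-post: (1 + 0.0584)/(1 + 0.0560) − 1 = 0.2273%
So the realized real rate is 0.23%.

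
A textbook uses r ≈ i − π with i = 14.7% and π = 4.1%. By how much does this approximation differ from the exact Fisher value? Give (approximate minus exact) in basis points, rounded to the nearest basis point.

42 basis points

Approximate: r ≈ 14.700% − 4.100% = 10.6000%
Exact: (1 + 0.1470)/(1 + 0.0410) − 1 = 10.1825%
Error = 10.6000% − 10.1825% = 0.4175% → 42 basis points.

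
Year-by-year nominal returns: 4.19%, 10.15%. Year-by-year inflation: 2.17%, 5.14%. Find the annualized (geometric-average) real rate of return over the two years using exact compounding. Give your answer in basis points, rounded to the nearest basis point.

336 basis points

Compound the nominal returns: 1.0419 × 1.1015 = 1.14765285.
Compound inflation: 1.0217 × 1.0514 = 1.07421538.
Deflate: 1.14765285 / 1.07421538 = 1.06836382.
Annualized real rate = 1.06836382^(1/2) − 1 = 3.3617% → 336 basis points.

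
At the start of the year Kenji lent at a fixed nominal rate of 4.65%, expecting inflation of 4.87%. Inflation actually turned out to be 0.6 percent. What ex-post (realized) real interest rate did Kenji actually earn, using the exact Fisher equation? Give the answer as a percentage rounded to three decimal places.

4.026%

Ex-post: (1 + 0.0465)/(1 + 0.0060) − 1 = 4.0258%
So the realized real rate is 4.026%.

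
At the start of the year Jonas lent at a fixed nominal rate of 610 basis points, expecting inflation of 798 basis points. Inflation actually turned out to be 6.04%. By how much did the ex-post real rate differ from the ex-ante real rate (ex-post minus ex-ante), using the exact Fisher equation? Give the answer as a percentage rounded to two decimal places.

1.80%

Ex-ante: (1 + 0.0610)/(1 + 0.0798) − 1 = -1.7411%
Ex-post: (1 + 0.0610)/(1 + 0.0604) − 1 = 0.0566%
Difference (ex-post − ex-ante) = 1.7976% → 1.80%.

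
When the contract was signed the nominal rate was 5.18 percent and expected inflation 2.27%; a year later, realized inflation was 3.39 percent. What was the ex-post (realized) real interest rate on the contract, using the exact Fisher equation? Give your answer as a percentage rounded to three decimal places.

1.731%

Ex-post: (1 + 0.0518)/(1 + 0.0339) − 1 = 1.7313%
So the realized real rate is 1.731%.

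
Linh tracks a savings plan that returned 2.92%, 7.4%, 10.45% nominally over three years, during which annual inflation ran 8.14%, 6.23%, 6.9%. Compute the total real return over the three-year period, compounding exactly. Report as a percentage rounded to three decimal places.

-0.583%

Nominal growth factor = 1.0292 × 1.0740 × 1.1045 = 1.2208710
Price-level growth factor = 1.0814 × 1.0623 × 1.0690 = 1.2280364
Real growth factor = 1.2208710 / 1.2280364 = 0.9941651
Total real return = 0.9941651 − 1 → -0.583%.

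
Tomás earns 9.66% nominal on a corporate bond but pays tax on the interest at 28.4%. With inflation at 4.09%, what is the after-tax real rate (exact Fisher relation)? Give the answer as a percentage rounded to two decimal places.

2.72%

After-tax nominal return = 9.66% × (1 − 0.284) = 6.91656%.
1 + r = 1.0691656 / 1.04090 = 1.027155
After-tax real rate = 1.027155 − 1 → 2.72%.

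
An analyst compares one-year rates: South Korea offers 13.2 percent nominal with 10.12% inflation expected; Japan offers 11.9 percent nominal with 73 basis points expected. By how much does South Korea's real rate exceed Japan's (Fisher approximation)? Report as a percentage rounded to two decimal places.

South Korea: 13.2% − 10.12% = 3.080%
Japan: 11.9% − 0.73% = 11.170%
Differential = -8.090% → -8.09%.

-8.09%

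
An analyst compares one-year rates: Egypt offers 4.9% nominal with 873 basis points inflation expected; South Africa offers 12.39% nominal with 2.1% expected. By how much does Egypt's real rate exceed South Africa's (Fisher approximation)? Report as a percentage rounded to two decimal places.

Egypt: 4.9% − 8.73% = -3.830%
South Africa: 12.39% − 2.1% = 10.290%
Differential = -14.120% → -14.12%.

-14.12%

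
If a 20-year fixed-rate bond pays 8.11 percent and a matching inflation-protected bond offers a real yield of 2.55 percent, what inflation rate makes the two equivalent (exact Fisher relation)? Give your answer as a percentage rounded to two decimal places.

5.42%

(1 + π) = (1 + i)/(1 + r) = 1.08110 / 1.02550 = 1.054217
Break-even inflation = 1.054217 − 1 → 5.42%.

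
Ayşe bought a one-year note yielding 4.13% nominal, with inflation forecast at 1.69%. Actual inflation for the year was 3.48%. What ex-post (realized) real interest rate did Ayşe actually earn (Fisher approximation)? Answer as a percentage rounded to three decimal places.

Ex-post: 4.13% − 3.48% = 0.650%
So the realized real rate is 0.650%.

0.650%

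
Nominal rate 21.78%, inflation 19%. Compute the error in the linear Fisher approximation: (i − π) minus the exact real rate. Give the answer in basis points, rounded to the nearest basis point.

Approximate: r ≈ 21.780% − 19.000% = 2.7800%
Exact: (1 + 0.2178)/(1 + 0.1900) − 1 = 2.3361%
Error = 2.7800% − 2.3361% = 0.4439% → 44 basis points.

44 basis points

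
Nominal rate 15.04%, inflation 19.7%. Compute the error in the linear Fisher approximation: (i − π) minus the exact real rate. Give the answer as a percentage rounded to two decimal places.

Approximate: r ≈ 15.040% − 19.700% = -4.6600%
Exact: (1 + 0.1504)/(1 + 0.1970) − 1 = -3.8931%
Error = -4.6600% − (-3.8931%) = -0.7669% → -0.77%.

-0.77%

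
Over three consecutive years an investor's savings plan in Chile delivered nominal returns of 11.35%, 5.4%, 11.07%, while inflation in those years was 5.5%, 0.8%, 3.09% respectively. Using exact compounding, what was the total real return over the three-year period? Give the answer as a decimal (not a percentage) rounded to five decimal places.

0.18904

Compound the nominal returns: 1.1135 × 1.0540 × 1.1107 = 1.303550.
Compound inflation: 1.0550 × 1.0080 × 1.0309 = 1.096300.
Deflate: 1.303550 / 1.096300 = 1.189044.
Total real return = 1.189044 − 1 → 0.18904.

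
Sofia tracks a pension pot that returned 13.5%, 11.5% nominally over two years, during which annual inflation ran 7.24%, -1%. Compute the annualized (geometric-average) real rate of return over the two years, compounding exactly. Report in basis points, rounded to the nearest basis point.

Compound the nominal returns: 1.1350 × 1.1150 = 1.26552500.
Compound inflation: 1.0724 × 0.9900 = 1.06167600.
Deflate: 1.26552500 / 1.06167600 = 1.19200679.
Annualized real rate = 1.19200679^(1/2) − 1 = 9.1791% → 918 basis points.

918 basis points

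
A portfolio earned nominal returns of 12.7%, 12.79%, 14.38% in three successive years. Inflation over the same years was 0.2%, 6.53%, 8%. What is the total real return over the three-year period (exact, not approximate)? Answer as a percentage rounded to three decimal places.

26.119%

Nominal growth factor = 1.1270 × 1.1279 × 1.1438 = 1.453934
Price-level growth factor = 1.0020 × 1.0653 × 1.0800 = 1.152825
Real growth factor = 1.453934 / 1.152825 = 1.261192
Total real return = 1.261192 − 1 → 26.119%.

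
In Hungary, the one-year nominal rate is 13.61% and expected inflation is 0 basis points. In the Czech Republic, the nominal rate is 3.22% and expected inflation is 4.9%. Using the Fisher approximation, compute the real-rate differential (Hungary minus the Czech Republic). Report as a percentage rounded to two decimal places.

15.29%

Hungary: 13.61% − 0% = 13.610%
The Czech Republic: 3.22% − 4.9% = -1.680%
Differential = 15.290% → 15.29%.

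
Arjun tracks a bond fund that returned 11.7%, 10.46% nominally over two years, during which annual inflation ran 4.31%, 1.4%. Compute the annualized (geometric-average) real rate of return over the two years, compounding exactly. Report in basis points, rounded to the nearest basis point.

Compound the nominal returns: 1.1170 × 1.1046 = 1.23383820.
Compound inflation: 1.0431 × 1.0140 = 1.05770340.
Deflate: 1.23383820 / 1.05770340 = 1.16652570.
Annualized real rate = 1.16652570^(1/2) − 1 = 8.0058% → 801 basis points.

801 basis points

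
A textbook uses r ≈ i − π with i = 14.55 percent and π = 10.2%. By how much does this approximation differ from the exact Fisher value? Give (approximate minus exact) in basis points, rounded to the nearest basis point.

40 basis points

Approximate: r ≈ 14.550% − 10.200% = 4.3500%
Exact: (1 + 0.1455)/(1 + 0.1020) − 1 = 3.9474%
Error = 4.3500% − 3.9474% = 0.4026% → 40 basis points.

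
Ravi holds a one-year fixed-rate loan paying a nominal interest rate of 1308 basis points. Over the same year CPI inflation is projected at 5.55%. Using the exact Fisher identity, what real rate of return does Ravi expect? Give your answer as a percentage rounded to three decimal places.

7.134%

1 + r = 1.13080 / 1.05550 = 1.071341
r = 1.071341 − 1 = 7.1341%, i.e. 7.134%.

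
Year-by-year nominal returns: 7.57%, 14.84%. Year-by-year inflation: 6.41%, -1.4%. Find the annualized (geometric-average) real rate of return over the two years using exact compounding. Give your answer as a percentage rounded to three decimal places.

8.508%

Nominal growth factor = 1.0757 × 1.1484 = 1.23533388
Price-level growth factor = 1.0641 × 0.9860 = 1.04920260
Real growth factor = 1.23533388 / 1.04920260 = 1.17740261
Annualized real rate = 1.17740261^(1/2) − 1 = 8.5082% → 8.508%.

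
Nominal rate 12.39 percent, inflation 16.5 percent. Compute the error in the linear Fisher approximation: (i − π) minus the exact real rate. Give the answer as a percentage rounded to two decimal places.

Approximate: r ≈ 12.390% − 16.500% = -4.1100%
Exact: (1 + 0.1239)/(1 + 0.1650) − 1 = -3.5279%
Error = -4.1100% − (-3.5279%) = -0.5821% → -0.58%.

-0.58%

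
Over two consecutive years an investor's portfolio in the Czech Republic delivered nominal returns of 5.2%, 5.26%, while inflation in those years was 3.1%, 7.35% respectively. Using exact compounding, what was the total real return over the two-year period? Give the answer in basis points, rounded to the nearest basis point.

5 basis points

Nominal growth factor = 1.0520 × 1.0526 = 1.107335
Price-level growth factor = 1.0310 × 1.0735 = 1.106779
Real growth factor = 1.107335 / 1.106779 = 1.000503
Total real return = 1.000503 − 1 → 5 basis points.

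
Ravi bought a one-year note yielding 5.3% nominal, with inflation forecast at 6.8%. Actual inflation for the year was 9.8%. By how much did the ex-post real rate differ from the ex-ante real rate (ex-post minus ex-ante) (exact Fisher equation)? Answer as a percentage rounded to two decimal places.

Ex-ante: (1 + 0.0530)/(1 + 0.0680) − 1 = -1.4045%
Ex-post: (1 + 0.0530)/(1 + 0.0980) − 1 = -4.0984%
Difference (ex-post − ex-ante) = -2.6939% → -2.69%.

-2.69%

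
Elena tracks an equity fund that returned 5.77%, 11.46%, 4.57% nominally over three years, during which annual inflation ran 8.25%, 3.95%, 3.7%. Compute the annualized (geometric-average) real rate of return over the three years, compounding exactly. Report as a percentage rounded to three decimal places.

1.848%

Nominal growth factor = 1.0577 × 1.1146 × 1.0457 = 1.23278872
Price-level growth factor = 1.0825 × 1.0395 × 1.0370 = 1.16689332
Real growth factor = 1.23278872 / 1.16689332 = 1.05647080
Annualized real rate = 1.05647080^(1/3) − 1 = 1.8480% → 1.848%.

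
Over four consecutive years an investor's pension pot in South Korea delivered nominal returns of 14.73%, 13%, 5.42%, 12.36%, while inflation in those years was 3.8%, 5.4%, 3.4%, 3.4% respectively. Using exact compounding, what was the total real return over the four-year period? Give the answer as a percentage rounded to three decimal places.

31.284%

Compound the nominal returns: 1.1473 × 1.1300 × 1.0542 × 1.1236 = 1.535643.
Compound inflation: 1.0380 × 1.0540 × 1.0340 × 1.0340 = 1.169712.
Deflate: 1.535643 / 1.169712 = 1.312838.
Total real return = 1.312838 − 1 → 31.284%.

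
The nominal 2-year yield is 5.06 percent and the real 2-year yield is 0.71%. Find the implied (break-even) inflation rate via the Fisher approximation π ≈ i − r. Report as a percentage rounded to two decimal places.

π ≈ i − r = 5.06% − 0.71% → 4.35%.

4.35%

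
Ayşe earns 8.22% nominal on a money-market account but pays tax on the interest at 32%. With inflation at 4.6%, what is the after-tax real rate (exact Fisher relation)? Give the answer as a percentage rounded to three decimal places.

0.946%

After-tax nominal return = 8.22% × (1 − 0.32) = 5.5896%.
1 + r = 1.055896 / 1.04600 = 1.009461
After-tax real rate = 1.009461 − 1 → 0.946%.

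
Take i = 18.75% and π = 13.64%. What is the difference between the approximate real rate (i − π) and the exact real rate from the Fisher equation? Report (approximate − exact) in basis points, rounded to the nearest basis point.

61 basis points

Approximate: r ≈ 18.750% − 13.640% = 5.1100%
Exact: (1 + 0.1875)/(1 + 0.1364) − 1 = 4.4967%
Error = 5.1100% − 4.4967% = 0.6133% → 61 basis points.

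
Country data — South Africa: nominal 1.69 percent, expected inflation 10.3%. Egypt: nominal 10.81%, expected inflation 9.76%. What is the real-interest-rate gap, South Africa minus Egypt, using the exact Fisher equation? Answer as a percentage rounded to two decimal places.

South Africa: (1 + 0.0169)/(1 + 0.1030) − 1 = -7.8060%
Egypt: (1 + 0.1081)/(1 + 0.0976) − 1 = 0.9566%
Differential = -7.8060% − 0.9566% = -8.7626% → -8.76%.

-8.76%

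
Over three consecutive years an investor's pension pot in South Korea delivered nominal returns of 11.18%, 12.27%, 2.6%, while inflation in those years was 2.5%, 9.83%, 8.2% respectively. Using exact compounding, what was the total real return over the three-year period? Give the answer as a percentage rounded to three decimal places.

5.139%

Compound the nominal returns: 1.1118 × 1.1227 × 1.0260 = 1.280672.
Compound inflation: 1.0250 × 1.0983 × 1.0820 = 1.218070.
Deflate: 1.280672 / 1.218070 = 1.051394.
Total real return = 1.051394 − 1 → 5.139%.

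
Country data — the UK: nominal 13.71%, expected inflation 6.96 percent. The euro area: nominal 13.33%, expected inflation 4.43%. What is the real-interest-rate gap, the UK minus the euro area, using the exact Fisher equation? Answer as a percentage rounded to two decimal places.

The UK: (1 + 0.1371)/(1 + 0.0696) − 1 = 6.3108%
The euro area: (1 + 0.1333)/(1 + 0.0443) − 1 = 8.5225%
Differential = 6.3108% − 8.5225% = -2.2117% → -2.21%.

-2.21%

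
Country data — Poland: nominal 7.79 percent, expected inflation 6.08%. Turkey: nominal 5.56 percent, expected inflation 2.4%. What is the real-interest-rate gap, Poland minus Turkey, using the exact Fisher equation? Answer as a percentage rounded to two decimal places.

-1.47%

Poland: (1 + 0.0779)/(1 + 0.0608) − 1 = 1.6120%
Turkey: (1 + 0.0556)/(1 + 0.0240) − 1 = 3.0859%
Differential = 1.6120% − 3.0859% = -1.4739% → -1.47%.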